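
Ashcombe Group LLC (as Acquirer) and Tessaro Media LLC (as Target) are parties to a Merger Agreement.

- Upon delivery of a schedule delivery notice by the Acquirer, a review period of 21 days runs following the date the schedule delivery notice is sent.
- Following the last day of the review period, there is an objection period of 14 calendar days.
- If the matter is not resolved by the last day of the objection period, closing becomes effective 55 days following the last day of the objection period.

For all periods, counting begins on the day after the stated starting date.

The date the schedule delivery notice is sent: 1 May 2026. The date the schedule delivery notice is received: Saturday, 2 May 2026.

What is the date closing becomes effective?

The last day of the review period: 1 May 2026 + 21 days = 22 May 2026.
The last day of the objection period: 22 May 2026 + 14 days = 5 June 2026.
The date closing becomes effective: 55 calendar days after 5 June 2026 is 30 July 2026.

30 July 2026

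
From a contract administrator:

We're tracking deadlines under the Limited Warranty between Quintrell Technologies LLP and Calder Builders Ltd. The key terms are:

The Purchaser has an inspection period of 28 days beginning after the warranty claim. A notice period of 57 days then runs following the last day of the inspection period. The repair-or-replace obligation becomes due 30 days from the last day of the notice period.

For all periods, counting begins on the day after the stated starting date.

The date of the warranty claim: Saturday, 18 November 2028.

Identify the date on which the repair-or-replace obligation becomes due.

13 March 2029

Adding 28 calendar days to 18 November 2028 gives 16 December 2028, which is the last day of the inspection period.
Adding 57 calendar days to 16 December 2028 gives 11 February 2029, which is the last day of the notice period.
Adding 30 calendar days to 11 February 2029 gives 13 March 2029, which is the date on which the repair-or-replace obligation becomes due.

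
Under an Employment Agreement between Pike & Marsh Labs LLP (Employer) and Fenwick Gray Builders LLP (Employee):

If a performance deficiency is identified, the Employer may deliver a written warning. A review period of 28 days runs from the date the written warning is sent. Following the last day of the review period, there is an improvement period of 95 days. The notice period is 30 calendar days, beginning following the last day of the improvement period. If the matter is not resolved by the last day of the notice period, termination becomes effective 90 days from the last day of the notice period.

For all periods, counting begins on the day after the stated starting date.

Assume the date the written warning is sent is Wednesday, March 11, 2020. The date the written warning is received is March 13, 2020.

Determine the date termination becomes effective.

November 9, 2020

The last day of the review period: 28 calendar days after March 11, 2020 is April 8, 2020.
Adding 95 calendar days to April 8, 2020 gives July 12, 2020, which is the last day of the improvement period.
The last day of the notice period: 30 calendar days after July 12, 2020 is August 11, 2020.
Adding 90 calendar days to August 11, 2020 gives November 9, 2020, which is the date termination becomes effective.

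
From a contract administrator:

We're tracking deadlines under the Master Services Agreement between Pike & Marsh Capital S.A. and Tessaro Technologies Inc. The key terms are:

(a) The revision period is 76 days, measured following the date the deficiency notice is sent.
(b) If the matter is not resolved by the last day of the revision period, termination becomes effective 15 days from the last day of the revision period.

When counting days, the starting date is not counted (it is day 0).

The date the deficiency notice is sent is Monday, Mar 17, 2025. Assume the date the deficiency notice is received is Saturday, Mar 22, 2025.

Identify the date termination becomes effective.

Jun 16, 2025

The last day of the revision period: Mar 17, 2025 + 76 days = Jun 1, 2025.
Adding 15 calendar days to Jun 1, 2025 gives Jun 16, 2025, which is the date termination becomes effective.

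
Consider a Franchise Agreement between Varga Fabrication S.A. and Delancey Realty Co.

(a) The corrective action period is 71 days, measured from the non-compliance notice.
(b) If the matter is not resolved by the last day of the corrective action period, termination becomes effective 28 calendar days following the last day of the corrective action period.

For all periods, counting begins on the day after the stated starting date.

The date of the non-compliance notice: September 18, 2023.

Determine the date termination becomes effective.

The last day of the corrective action period: 71 calendar days after September 18, 2023 is November 28, 2023.
The date termination becomes effective: November 28, 2023 + 28 days = December 26, 2023.

December 26, 2023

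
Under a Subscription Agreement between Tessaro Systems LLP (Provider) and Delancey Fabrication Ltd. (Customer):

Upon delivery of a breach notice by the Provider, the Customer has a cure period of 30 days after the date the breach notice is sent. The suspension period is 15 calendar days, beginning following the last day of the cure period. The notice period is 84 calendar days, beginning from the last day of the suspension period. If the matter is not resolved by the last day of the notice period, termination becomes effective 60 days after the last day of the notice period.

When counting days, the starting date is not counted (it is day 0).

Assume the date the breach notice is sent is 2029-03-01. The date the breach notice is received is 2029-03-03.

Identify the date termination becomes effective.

2029-09-06

The last day of the cure period: 2029-03-01 + 30 days = 2029-03-31.
The last day of the suspension period: 15 calendar days after 2029-03-31 is 2029-04-15.
The last day of the notice period: 84 calendar days after 2029-04-15 is 2029-07-08.
The date termination becomes effective: 2029-07-08 + 60 days = 2029-09-06.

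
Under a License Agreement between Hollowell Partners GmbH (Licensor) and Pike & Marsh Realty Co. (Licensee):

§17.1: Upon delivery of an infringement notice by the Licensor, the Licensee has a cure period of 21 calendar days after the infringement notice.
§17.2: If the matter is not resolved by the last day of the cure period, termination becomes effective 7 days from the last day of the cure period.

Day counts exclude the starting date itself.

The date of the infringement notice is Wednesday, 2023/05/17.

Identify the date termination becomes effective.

2023/06/14

The last day of the cure period: 21 calendar days after 2023/05/17 is 2023/06/07.
Adding 7 calendar days to 2023/06/07 gives 2023/06/14, which is the date termination becomes effective.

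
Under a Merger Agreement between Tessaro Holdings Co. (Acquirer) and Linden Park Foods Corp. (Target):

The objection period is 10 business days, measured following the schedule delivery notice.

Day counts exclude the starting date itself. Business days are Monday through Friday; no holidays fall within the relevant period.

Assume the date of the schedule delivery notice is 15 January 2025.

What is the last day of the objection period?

The last day of the objection period: 10 business days after Wednesday, 15 January 2025, skipping weekends — Jan 16, Jan 17, Jan 20, Jan 21, Jan 22, Jan 23, Jan 24, Jan 27, Jan 28, Jan 29 — lands on Wednesday, 29 January 2025.

29 January 2025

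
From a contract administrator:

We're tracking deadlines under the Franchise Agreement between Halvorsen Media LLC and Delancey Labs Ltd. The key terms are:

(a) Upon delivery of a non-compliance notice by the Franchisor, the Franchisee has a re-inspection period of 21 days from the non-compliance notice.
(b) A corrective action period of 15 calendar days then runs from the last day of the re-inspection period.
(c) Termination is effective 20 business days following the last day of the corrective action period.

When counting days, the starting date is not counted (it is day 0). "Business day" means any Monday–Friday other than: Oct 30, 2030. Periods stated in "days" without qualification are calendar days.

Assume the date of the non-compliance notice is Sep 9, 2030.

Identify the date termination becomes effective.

Nov 13, 2030

Adding 21 calendar days to Sep 9, 2030 gives Sep 30, 2030, which is the last day of the re-inspection period.
The last day of the corrective action period: Sep 30, 2030 + 15 days = Oct 15, 2030.
From Tuesday, Oct 15, 2030, 20 business days (Oct 16, Oct 17, Oct 18, Oct 21, …, Nov 11, Nov 12, Nov 13, skipping weekends and the listed holiday on Oct 30) brings us to Wednesday, Nov 13, 2030, which is the date termination becomes effective.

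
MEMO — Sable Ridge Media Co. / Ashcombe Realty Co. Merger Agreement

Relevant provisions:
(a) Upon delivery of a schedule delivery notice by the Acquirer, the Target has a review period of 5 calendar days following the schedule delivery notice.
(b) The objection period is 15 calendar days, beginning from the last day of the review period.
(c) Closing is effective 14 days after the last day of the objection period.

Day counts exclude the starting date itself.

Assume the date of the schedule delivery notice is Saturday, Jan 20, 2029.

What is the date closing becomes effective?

Feb 23, 2029

The last day of the review period: Jan 20, 2029 + 5 days = Jan 25, 2029.
Adding 15 calendar days to Jan 25, 2029 gives Feb 9, 2029, which is the last day of the objection period.
Adding 14 calendar days to Feb 9, 2029 gives Feb 23, 2029, which is the date closing becomes effective.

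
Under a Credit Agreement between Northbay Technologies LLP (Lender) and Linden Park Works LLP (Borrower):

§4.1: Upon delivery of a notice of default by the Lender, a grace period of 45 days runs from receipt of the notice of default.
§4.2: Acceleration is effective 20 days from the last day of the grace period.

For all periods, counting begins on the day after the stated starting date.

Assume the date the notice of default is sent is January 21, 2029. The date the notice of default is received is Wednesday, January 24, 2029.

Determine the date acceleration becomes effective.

March 30, 2029

The last day of the grace period: 45 calendar days after January 24, 2029 is March 10, 2029.
The date acceleration becomes effective: 20 calendar days after March 10, 2029 is March 30, 2029.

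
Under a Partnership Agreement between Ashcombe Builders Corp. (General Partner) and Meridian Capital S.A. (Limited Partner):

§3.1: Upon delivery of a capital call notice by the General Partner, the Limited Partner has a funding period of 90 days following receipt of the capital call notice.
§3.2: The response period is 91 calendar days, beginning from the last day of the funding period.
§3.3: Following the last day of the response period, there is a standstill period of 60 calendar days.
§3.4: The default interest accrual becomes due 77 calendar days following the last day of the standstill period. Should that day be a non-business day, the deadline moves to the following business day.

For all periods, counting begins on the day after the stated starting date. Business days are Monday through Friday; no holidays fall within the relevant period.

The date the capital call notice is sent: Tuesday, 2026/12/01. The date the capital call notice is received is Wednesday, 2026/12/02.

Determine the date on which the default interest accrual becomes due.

2027/10/18

The last day of the funding period: 90 calendar days after 2026/12/02 is 2027/03/02.
The last day of the response period: 91 calendar days after 2027/03/02 is 2027/06/01.
Adding 60 calendar days to 2027/06/01 gives 2027/07/31, which is the last day of the standstill period.
The date on which the default interest accrual becomes due: 77 calendar days after 2027/07/31 is 2027/10/16. That falls on a Saturday, so it rolls to the next business day, Monday, 2027/10/18.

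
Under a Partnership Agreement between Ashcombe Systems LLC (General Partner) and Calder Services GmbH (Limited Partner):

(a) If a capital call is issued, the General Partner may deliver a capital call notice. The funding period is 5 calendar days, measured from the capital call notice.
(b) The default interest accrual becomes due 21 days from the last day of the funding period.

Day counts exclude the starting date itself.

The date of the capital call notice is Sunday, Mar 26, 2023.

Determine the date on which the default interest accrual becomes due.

The last day of the funding period: Mar 26, 2023 + 5 days = Mar 31, 2023.
The date on which the default interest accrual becomes due: Mar 31, 2023 + 21 days = Apr 21, 2023.

Apr 21, 2023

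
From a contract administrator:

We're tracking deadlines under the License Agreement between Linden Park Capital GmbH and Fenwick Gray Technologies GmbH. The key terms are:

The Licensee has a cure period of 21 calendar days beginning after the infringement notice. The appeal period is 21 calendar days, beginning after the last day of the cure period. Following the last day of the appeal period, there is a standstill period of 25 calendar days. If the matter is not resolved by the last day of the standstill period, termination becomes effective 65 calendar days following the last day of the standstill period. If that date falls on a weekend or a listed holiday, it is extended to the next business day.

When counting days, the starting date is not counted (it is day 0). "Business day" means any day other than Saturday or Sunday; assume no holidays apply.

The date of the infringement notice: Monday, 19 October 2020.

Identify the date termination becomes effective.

1 March 2021

Adding 21 calendar days to 19 October 2020 gives 9 November 2020, which is the last day of the cure period.
Adding 21 calendar days to 9 November 2020 gives 30 November 2020, which is the last day of the appeal period.
The last day of the standstill period: 25 calendar days after 30 November 2020 is 25 December 2020.
The date termination becomes effective: 25 December 2020 + 65 days = 28 February 2021. That falls on a Sunday, so it rolls to the next business day, Monday, 1 March 2021.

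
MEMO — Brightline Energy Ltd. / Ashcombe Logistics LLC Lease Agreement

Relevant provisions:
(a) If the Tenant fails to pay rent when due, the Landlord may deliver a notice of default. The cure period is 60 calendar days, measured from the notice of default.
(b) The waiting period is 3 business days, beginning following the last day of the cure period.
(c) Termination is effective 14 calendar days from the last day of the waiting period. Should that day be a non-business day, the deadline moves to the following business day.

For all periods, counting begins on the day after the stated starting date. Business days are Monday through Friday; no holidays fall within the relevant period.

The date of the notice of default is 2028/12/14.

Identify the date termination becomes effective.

2029/03/01

The last day of the cure period: 2028/12/14 + 60 days = 2029/02/12.
The last day of the waiting period: counting 3 business days from Monday, 2029/02/12 (Feb 13, Feb 14, Feb 15, skipping weekends) reaches Thursday, 2029/02/15.
Adding 14 calendar days to 2029/02/15 gives 2029/03/01, which is the date termination becomes effective. 2029/03/01 is a Thursday, so no roll-forward applies.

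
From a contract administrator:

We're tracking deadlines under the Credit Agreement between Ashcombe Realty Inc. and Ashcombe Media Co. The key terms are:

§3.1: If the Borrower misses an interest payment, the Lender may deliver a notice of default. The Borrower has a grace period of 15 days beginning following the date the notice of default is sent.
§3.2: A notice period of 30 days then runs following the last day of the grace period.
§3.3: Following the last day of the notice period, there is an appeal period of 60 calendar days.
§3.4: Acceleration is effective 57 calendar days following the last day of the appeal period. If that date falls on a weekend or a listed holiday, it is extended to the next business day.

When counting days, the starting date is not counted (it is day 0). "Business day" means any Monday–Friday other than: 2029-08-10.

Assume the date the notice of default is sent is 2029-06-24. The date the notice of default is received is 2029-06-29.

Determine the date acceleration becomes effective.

2029-12-03

Adding 15 calendar days to 2029-06-24 gives 2029-07-09, which is the last day of the grace period.
The last day of the notice period: 30 calendar days after 2029-07-09 is 2029-08-08.
The last day of the appeal period: 2029-08-08 + 60 days = 2029-10-07.
The date acceleration becomes effective: 57 calendar days after 2029-10-07 is 2029-12-03. 2029-12-03 is a Monday and is not a listed holiday, so no roll-forward applies.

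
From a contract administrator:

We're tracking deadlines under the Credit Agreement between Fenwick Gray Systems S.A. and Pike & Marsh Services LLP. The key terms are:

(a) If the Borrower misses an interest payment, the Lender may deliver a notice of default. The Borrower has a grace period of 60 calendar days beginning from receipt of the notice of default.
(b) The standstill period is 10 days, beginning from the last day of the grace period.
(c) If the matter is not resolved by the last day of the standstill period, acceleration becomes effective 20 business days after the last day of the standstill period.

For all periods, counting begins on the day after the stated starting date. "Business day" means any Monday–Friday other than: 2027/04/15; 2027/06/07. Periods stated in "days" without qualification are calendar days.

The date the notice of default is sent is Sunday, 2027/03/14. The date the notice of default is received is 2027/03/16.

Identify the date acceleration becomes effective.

Adding 60 calendar days to 2027/03/16 gives 2027/05/15, which is the last day of the grace period.
The last day of the standstill period: 2027/05/15 + 10 days = 2027/05/25.
The date acceleration becomes effective: counting 20 business days from Tuesday, 2027/05/25 (May 26, May 27, May 28, May 31, …, Jun 21, Jun 22, Jun 23, skipping weekends and the listed holiday on Jun 7) reaches Wednesday, 2027/06/23.

2027/06/23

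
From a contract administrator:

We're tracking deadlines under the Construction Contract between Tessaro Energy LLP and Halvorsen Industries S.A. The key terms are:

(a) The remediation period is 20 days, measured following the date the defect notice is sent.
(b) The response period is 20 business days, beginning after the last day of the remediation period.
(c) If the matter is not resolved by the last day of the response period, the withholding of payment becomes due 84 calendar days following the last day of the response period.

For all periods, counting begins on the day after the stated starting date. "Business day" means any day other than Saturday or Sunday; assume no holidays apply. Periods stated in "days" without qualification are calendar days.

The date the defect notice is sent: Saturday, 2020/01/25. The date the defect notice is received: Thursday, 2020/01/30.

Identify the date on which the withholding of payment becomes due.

Adding 20 calendar days to 2020/01/25 gives 2020/02/14, which is the last day of the remediation period.
The last day of the response period: 20 business days after Friday, 2020/02/14, skipping weekends — Feb 17, Feb 18, Feb 19, Feb 20, …, Mar 11, Mar 12, Mar 13 — lands on Friday, 2020/03/13.
Adding 84 calendar days to 2020/03/13 gives 2020/06/05, which is the date on which the withholding of payment becomes due.

2020/06/05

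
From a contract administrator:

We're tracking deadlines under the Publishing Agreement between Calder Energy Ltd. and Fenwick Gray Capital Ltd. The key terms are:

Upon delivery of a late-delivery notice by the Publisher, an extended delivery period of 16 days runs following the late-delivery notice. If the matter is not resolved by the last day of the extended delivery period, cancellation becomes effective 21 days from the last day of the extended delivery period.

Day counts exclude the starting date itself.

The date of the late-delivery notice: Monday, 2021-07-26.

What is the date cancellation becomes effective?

The last day of the extended delivery period: 2021-07-26 + 16 days = 2021-08-11.
The date cancellation becomes effective: 2021-08-11 + 21 days = 2021-09-01.

2021-09-01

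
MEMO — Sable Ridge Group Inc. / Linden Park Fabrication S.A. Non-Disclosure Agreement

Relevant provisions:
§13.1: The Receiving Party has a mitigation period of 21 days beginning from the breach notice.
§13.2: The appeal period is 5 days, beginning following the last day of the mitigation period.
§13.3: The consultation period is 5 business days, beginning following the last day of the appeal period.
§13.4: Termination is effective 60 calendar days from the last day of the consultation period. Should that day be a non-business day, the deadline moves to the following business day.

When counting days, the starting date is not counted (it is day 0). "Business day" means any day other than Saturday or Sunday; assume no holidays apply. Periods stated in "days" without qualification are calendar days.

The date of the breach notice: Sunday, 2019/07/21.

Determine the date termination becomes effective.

2019/10/22

The last day of the mitigation period: 21 calendar days after 2019/07/21 is 2019/08/11.
The last day of the appeal period: 2019/08/11 + 5 days = 2019/08/16.
The last day of the consultation period: 5 business days after Friday, 2019/08/16, skipping weekends — Aug 19, Aug 20, Aug 21, Aug 22, Aug 23 — lands on Friday, 2019/08/23.
The date termination becomes effective: 60 calendar days after 2019/08/23 is 2019/10/22. 2019/10/22 is a Tuesday, so no roll-forward applies.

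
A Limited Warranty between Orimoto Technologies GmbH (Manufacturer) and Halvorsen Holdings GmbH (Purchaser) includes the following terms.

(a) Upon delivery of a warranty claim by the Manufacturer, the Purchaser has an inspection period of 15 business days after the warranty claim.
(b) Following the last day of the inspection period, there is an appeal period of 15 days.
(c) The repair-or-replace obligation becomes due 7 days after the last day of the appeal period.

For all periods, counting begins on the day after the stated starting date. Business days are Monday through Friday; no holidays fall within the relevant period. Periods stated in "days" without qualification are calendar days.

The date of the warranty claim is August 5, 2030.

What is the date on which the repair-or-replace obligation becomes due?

September 17, 2030

From Monday, August 5, 2030, 15 business days (Aug 6, Aug 7, Aug 8, Aug 9, …, Aug 22, Aug 23, Aug 26, skipping weekends) brings us to Monday, August 26, 2030, which is the last day of the inspection period.
Adding 15 calendar days to August 26, 2030 gives September 10, 2030, which is the last day of the appeal period.
The date on which the repair-or-replace obligation becomes due: September 10, 2030 + 7 days = September 17, 2030.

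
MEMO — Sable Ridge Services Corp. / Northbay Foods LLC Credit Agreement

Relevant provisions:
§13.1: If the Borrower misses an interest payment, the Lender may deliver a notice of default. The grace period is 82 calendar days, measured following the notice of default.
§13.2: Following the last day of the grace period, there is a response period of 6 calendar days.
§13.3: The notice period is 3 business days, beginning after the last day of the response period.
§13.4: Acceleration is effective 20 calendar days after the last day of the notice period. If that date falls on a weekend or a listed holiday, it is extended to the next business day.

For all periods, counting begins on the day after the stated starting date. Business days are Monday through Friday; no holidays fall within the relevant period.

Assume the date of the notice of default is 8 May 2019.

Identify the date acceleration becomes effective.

27 August 2019

The last day of the grace period: 82 calendar days after 8 May 2019 is 29 July 2019.
Adding 6 calendar days to 29 July 2019 gives 4 August 2019, which is the last day of the response period.
From Sunday, 4 August 2019, 3 business days (Aug 5, Aug 6, Aug 7, skipping weekends) brings us to Wednesday, 7 August 2019, which is the last day of the notice period.
The date acceleration becomes effective: 20 calendar days after 7 August 2019 is 27 August 2019. 27 August 2019 is a Tuesday, so no roll-forward applies.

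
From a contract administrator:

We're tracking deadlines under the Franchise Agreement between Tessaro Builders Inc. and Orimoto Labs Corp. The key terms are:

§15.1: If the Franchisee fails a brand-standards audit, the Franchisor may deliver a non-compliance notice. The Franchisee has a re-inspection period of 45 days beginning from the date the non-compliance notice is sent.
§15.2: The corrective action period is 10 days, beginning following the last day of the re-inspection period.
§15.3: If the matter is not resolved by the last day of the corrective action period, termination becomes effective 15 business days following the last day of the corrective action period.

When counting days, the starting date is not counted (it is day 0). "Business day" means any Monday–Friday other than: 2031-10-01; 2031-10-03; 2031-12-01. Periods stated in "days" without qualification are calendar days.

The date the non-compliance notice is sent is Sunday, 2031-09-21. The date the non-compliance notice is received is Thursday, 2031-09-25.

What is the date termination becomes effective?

Adding 45 calendar days to 2031-09-21 gives 2031-11-05, which is the last day of the re-inspection period.
The last day of the corrective action period: 2031-11-05 + 10 days = 2031-11-15.
The date termination becomes effective: counting 15 business days from Saturday, 2031-11-15 (Nov 17, Nov 18, Nov 19, Nov 20, …, Dec 4, Dec 5, Dec 8, skipping weekends and the listed holiday on Dec 1) reaches Monday, 2031-12-08.

2031-12-08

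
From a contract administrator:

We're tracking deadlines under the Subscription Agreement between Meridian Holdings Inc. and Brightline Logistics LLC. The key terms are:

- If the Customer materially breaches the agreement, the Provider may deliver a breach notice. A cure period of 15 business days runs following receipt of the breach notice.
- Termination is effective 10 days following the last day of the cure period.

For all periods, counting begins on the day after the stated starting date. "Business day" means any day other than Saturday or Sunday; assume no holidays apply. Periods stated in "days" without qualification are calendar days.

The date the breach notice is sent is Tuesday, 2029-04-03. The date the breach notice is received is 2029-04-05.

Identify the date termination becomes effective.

2029-05-06

From Thursday, 2029-04-05, 15 business days (Apr 6, Apr 9, Apr 10, Apr 11, …, Apr 24, Apr 25, Apr 26, skipping weekends) brings us to Thursday, 2029-04-26, which is the last day of the cure period.
The date termination becomes effective: 2029-04-26 + 10 days = 2029-05-06.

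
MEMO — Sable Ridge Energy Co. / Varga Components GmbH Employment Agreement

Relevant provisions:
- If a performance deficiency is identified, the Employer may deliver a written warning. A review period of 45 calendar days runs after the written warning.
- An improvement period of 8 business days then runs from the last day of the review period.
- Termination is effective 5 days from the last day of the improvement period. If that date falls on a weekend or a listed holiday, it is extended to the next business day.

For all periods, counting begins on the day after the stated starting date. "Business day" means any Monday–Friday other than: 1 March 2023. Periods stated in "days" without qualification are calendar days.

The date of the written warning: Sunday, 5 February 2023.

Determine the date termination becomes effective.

The last day of the review period: 45 calendar days after 5 February 2023 is 22 March 2023.
The last day of the improvement period: counting 8 business days from Wednesday, 22 March 2023 (Mar 23, Mar 24, Mar 27, Mar 28, Mar 29, Mar 30, Mar 31, Apr 3, skipping weekends) reaches Monday, 3 April 2023.
The date termination becomes effective: 3 April 2023 + 5 days = 8 April 2023. That falls on a Saturday, so it rolls to the next business day, Monday, 10 April 2023.

10 April 2023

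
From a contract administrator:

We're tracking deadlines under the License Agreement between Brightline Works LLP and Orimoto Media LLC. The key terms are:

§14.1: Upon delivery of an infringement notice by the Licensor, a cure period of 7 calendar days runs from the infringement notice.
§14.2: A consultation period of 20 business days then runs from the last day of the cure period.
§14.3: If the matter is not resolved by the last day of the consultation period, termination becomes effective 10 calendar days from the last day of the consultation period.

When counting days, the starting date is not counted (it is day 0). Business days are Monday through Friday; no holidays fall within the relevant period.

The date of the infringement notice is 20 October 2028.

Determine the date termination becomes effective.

4 December 2028

Adding 7 calendar days to 20 October 2028 gives 27 October 2028, which is the last day of the cure period.
The last day of the consultation period: counting 20 business days from Friday, 27 October 2028 (Oct 30, Oct 31, Nov 1, Nov 2, …, Nov 22, Nov 23, Nov 24, skipping weekends) reaches Friday, 24 November 2028.
The date termination becomes effective: 24 November 2028 + 10 days = 4 December 2028.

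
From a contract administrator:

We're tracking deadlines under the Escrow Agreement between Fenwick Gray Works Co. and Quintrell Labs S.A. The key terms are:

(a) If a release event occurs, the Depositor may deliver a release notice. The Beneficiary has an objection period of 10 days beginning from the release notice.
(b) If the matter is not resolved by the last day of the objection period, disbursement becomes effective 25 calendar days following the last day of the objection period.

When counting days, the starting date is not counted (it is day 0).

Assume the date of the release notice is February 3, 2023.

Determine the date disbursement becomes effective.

March 10, 2023

The last day of the objection period: 10 calendar days after February 3, 2023 is February 13, 2023.
Adding 25 calendar days to February 13, 2023 gives March 10, 2023, which is the date disbursement becomes effective.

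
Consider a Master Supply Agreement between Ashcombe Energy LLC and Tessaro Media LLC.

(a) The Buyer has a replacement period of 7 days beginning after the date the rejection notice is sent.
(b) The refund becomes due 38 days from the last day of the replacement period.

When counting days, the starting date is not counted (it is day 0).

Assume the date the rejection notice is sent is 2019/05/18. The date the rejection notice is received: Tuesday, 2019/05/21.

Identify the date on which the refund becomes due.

The last day of the replacement period: 2019/05/18 + 7 days = 2019/05/25.
Adding 38 calendar days to 2019/05/25 gives 2019/07/02, which is the date on which the refund becomes due.

2019/07/02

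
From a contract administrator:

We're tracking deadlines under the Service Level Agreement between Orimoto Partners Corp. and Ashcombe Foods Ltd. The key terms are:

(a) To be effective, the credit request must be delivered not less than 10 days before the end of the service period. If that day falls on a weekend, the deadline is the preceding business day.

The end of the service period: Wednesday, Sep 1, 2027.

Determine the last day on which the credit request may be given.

Sep 1, 2027 minus 10 days is Aug 22, 2027. That is a Sunday, so the deadline moves back to Friday, Aug 20, 2027.

Aug 20, 2027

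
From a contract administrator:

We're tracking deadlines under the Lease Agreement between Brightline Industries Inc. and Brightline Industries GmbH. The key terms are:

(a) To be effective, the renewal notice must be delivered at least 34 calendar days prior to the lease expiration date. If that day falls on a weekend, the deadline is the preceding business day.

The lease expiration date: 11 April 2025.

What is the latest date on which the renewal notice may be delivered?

7 March 2025

Counting back 34 calendar days from 11 April 2025 gives 8 March 2025. That is a Saturday, so the deadline moves back to Friday, 7 March 2025.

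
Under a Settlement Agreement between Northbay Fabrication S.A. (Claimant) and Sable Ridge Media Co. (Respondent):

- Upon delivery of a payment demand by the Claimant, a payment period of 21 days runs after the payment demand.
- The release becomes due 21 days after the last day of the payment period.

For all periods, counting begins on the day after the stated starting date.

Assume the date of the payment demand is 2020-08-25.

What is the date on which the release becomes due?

2020-10-06

The last day of the payment period: 21 calendar days after 2020-08-25 is 2020-09-15.
Adding 21 calendar days to 2020-09-15 gives 2020-10-06, which is the date on which the release becomes due.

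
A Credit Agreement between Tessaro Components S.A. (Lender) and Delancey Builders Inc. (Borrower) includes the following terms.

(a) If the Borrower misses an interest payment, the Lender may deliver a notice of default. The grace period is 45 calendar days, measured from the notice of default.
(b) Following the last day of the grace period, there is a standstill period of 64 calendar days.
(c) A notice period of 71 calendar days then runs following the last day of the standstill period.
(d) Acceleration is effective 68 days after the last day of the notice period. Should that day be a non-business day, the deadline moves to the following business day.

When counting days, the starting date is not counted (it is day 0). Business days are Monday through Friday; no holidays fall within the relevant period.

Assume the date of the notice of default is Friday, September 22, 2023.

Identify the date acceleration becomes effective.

May 27, 2024

Adding 45 calendar days to September 22, 2023 gives November 6, 2023, which is the last day of the grace period.
Adding 64 calendar days to November 6, 2023 gives January 9, 2024, which is the last day of the standstill period.
Adding 71 calendar days to January 9, 2024 gives March 20, 2024, which is the last day of the notice period.
The date acceleration becomes effective: 68 calendar days after March 20, 2024 is May 27, 2024. May 27, 2024 is a Monday, so no roll-forward applies.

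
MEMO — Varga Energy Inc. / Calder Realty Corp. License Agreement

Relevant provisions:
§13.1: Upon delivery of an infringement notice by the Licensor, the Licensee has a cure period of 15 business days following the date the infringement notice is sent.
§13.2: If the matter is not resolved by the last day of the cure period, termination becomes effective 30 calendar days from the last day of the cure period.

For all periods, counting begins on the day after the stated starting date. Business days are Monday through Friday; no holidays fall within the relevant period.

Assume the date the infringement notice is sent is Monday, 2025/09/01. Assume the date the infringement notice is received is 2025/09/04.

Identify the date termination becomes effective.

2025/10/22

From Monday, 2025/09/01, 15 business days (Sep 2, Sep 3, Sep 4, Sep 5, …, Sep 18, Sep 19, Sep 22, skipping weekends) brings us to Monday, 2025/09/22, which is the last day of the cure period.
The date termination becomes effective: 2025/09/22 + 30 days = 2025/10/22.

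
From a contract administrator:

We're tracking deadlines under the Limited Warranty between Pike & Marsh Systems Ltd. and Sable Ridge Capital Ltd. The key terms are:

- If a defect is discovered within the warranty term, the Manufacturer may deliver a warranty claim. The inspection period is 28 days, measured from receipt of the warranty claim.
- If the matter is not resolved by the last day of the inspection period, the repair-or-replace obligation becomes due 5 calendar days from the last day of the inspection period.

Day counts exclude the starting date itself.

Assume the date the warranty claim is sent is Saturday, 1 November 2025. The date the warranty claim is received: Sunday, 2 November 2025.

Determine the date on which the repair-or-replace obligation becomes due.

5 December 2025

The last day of the inspection period: 28 calendar days after 2 November 2025 is 30 November 2025.
Adding 5 calendar days to 30 November 2025 gives 5 December 2025, which is the date on which the repair-or-replace obligation becomes due.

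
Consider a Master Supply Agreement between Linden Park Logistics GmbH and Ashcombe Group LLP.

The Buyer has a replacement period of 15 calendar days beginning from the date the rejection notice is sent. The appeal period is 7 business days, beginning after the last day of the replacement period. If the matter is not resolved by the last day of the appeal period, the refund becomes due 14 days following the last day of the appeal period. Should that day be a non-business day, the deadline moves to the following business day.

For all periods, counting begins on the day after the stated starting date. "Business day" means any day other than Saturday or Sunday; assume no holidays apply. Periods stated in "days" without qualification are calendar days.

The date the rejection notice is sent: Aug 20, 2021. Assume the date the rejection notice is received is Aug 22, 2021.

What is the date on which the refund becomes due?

The last day of the replacement period: Aug 20, 2021 + 15 days = Sep 4, 2021.
The last day of the appeal period: 7 business days after Saturday, Sep 4, 2021, skipping weekends — Sep 6, Sep 7, Sep 8, Sep 9, Sep 10, Sep 13, Sep 14 — lands on Tuesday, Sep 14, 2021.
The date on which the refund becomes due: 14 calendar days after Sep 14, 2021 is Sep 28, 2021. Sep 28, 2021 is a Tuesday, so no roll-forward applies.

Sep 28, 2021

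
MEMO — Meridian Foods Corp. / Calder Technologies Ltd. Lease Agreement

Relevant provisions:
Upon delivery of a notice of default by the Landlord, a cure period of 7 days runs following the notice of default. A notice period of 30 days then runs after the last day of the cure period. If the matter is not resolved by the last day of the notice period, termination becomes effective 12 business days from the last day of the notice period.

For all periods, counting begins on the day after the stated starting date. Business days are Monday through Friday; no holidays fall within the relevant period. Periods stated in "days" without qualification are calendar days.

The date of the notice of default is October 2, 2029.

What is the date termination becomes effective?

November 26, 2029

Adding 7 calendar days to October 2, 2029 gives October 9, 2029, which is the last day of the cure period.
The last day of the notice period: 30 calendar days after October 9, 2029 is November 8, 2029.
The date termination becomes effective: 12 business days after Thursday, November 8, 2029, skipping weekends — Nov 9, Nov 12, Nov 13, Nov 14, …, Nov 22, Nov 23, Nov 26 — lands on Monday, November 26, 2029.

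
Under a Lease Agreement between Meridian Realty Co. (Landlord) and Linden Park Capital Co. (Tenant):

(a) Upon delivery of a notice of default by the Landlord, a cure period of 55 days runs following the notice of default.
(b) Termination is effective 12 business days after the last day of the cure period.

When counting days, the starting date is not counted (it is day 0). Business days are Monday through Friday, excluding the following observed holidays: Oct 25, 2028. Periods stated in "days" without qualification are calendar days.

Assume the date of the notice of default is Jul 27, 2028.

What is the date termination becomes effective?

Adding 55 calendar days to Jul 27, 2028 gives Sep 20, 2028, which is the last day of the cure period.
From Wednesday, Sep 20, 2028, 12 business days (Sep 21, Sep 22, Sep 25, Sep 26, …, Oct 4, Oct 5, Oct 6, skipping weekends) brings us to Friday, Oct 6, 2028, which is the date termination becomes effective.

Oct 6, 2028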